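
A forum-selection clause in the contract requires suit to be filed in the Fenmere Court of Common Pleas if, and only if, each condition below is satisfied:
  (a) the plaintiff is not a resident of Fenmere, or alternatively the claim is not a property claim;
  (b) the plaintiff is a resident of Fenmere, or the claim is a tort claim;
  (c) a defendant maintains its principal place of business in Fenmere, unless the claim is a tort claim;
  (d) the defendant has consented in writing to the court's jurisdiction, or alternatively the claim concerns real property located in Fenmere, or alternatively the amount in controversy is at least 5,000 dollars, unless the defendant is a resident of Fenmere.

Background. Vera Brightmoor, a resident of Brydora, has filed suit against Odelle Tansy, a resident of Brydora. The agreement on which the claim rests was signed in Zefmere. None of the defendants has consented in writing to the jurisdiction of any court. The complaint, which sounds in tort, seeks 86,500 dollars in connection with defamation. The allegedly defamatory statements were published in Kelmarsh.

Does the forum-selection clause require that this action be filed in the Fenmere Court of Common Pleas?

Yes

The Fenmere Court of Common Pleas:
  (a) The plaintiff resides in Brydora, which is not Fenmere — that alternative is enough. Met.
  (b) The claim is a tort claim, so one alternative holds. Satisfied.
  (c) No defendant is a corporation. The proviso rescues it, though: the claim is a tort claim. Condition met.
  (d) The amount in controversy is 86,500 dollars, which meets the USD 5,000 floor, which satisfies one of the alternatives. Condition met.
  → Forum clause is triggered.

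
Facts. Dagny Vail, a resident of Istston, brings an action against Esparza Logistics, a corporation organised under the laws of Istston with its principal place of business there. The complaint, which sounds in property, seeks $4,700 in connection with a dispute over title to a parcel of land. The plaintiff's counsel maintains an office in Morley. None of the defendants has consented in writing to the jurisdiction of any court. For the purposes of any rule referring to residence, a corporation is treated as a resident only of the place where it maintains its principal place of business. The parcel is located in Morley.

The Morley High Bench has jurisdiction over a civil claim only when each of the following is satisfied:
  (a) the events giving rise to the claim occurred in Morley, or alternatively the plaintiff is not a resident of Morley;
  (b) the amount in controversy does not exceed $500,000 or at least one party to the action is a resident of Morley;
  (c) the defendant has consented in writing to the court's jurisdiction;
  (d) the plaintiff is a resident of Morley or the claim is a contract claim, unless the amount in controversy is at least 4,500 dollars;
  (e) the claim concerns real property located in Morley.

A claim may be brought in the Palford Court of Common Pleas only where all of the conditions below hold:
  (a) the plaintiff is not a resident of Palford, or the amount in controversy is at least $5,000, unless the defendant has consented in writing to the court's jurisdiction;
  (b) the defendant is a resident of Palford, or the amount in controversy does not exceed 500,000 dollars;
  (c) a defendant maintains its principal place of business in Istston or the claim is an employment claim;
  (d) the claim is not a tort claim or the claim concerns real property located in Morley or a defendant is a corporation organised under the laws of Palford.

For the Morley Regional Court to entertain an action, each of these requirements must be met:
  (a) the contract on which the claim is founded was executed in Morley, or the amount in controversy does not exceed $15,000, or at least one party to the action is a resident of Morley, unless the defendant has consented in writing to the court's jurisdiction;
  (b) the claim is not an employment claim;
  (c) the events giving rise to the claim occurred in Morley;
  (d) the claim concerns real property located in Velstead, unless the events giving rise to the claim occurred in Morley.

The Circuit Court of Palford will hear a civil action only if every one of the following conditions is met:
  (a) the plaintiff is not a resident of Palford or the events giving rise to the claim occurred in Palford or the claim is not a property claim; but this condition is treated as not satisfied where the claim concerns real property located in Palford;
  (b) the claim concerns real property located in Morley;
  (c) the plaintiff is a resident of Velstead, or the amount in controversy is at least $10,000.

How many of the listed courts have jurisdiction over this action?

The Morley High Bench:
  (a) The operative events occurred in Morley, which satisfies one of the alternatives. Condition met.
  (b) The amount in controversy is USD 4,700, within the 500,000 dollars ceiling, which satisfies one of the alternatives. Condition met.
  (c) No such written consent has been filed. Condition not met.
  (d) The plaintiff resides in Istston, not Morley; the claim is a property claim, not a contract claim — none of the alternatives is met. The proviso rescues it, though: the amount in controversy is $4,700, which meets the USD 4,500 floor. Condition met.
  (e) The property lies in Morley. Satisfied.
  → At least one condition fails; no jurisdiction.
The Palford Court of Common Pleas:
  (a) The plaintiff resides in Istston, which is not Palford, which satisfies one of the alternatives. Met.
  (b) The amount in controversy is 4,700 dollars, within the $500,000 ceiling, so one alternative holds. Met.
  (c) Esparza Logistics has its principal place of business in Istston — that alternative is enough. Condition met.
  (d) The claim is a property claim, not a tort claim, so this disjunct is met. Met.
  → All conditions met; jurisdiction exists.
The Morley Regional Court:
  (a) The amount in controversy is USD 4,700, within the USD 15,000 ceiling, so one alternative holds. Met.
  (b) The claim is a property claim, not an employment claim. Satisfied.
  (c) The operative events occurred in Morley. Condition met.
  (d) The property lies in Morley, not Velstead. However, the operative events occurred in Morley, so the 'unless' proviso supplies this condition. Met.
  → The court has jurisdiction.
The Circuit Court of Palford:
  (a) The plaintiff resides in Istston, which is not Palford, so this disjunct is met. The exception is not triggered, since the property lies in Morley, not Palford. Satisfied.
  (b) The property lies in Morley. Condition met.
  (c) The plaintiff resides in Istston, not Velstead; the amount in controversy is 4,700 dollars, below the $10,000 floor — every alternative fails. Not met.
  → No jurisdiction.
Courts with jurisdiction: the Palford Court of Common Pleas, the Morley Regional Court — 2 in total.

2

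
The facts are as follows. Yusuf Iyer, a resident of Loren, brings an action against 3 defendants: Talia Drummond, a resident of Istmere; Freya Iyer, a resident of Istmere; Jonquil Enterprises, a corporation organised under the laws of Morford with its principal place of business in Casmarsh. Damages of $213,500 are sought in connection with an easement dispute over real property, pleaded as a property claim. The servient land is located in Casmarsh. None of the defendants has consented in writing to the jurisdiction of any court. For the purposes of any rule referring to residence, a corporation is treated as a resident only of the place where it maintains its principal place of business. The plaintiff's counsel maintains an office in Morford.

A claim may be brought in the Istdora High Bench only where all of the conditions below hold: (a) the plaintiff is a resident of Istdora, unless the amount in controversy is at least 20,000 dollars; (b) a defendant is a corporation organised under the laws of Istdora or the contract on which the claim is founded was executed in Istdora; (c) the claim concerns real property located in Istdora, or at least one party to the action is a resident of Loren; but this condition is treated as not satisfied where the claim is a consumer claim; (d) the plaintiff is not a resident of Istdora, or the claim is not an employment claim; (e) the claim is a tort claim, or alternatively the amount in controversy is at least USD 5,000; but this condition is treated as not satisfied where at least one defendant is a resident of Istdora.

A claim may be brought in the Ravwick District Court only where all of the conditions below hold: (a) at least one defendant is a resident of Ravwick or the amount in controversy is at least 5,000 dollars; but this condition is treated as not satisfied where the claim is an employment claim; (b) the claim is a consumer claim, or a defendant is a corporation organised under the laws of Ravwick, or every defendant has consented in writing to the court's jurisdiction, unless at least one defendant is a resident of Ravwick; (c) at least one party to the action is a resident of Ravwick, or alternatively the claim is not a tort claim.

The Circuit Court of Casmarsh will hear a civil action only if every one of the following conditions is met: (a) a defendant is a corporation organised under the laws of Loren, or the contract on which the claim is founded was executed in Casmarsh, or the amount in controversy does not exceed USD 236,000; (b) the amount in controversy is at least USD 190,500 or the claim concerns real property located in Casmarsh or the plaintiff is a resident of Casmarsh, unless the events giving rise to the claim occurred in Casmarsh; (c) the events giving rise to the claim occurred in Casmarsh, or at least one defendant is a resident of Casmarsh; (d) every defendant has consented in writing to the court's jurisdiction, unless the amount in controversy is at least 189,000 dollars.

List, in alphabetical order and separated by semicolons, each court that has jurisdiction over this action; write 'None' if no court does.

the Circuit Court of Casmarsh

The Istdora High Bench:
  (a) The plaintiff resides in Loren, not Istdora. The proviso rescues it, though: the amount in controversy is $213,500, which meets the USD 20,000 floor. Condition met.
  (b) The corporate defendant(s) are organised in Morford, not Istdora; no contract (and hence no place of execution) is alleged — no alternative holds. Not satisfied.
  (c) Yusuf Iyer resides in Loren, which satisfies one of the alternatives. The carve-out does not apply: the claim is a property claim, not a consumer claim. Satisfied.
  (d) The plaintiff resides in Loren, which is not Istdora, so one alternative holds. Met.
  (e) The amount in controversy is $213,500, which meets the USD 5,000 floor, which satisfies one of the alternatives. The carve-out does not apply: no defendant resides in Istdora (they reside in Istmere, Istmere, Casmarsh). Satisfied.
  → No jurisdiction.
The Ravwick District Court:
  (a) The amount in controversy is 213,500 dollars, which meets the USD 5,000 floor — that alternative is enough. And the carve-out is inapplicable — the claim is a property claim, not an employment claim. Condition met.
  (b) The claim is a property claim, not a consumer claim; the corporate defendant(s) are organised in Morford, not Ravwick; no such written consent has been filed — none of the alternatives is met. The proviso offers no rescue either, since no defendant resides in Ravwick (they reside in Istmere, Istmere, Casmarsh). Condition not met.
  (c) The claim is a property claim, not a tort claim, so one alternative holds. Satisfied.
  → Not every requirement is met — no jurisdiction.
The Circuit Court of Casmarsh:
  (a) The amount in controversy is USD 213,500, within the $236,000 ceiling, which satisfies one of the alternatives. Met.
  (b) The amount in controversy is $213,500, which meets the 190,500 dollars floor, which satisfies one of the alternatives. Met.
  (c) The operative events occurred in Casmarsh, which satisfies one of the alternatives. Condition met.
  (d) No such written consent has been filed. But the amount in controversy is $213,500, which meets the 189,000 dollars floor, and the 'unless' clause therefore excuses the requirement. Met.
  → All conditions met; jurisdiction exists.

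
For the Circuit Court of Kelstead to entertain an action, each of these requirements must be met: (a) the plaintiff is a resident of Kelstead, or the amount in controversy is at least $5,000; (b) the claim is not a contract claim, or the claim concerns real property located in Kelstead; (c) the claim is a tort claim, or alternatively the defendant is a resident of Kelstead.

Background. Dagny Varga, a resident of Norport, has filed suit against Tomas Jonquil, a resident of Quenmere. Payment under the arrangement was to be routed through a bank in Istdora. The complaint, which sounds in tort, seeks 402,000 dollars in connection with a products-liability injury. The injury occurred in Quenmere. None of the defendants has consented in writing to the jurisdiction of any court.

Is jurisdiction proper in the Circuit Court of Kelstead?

The Circuit Court of Kelstead:
  (a) The amount in controversy is 402,000 dollars, which meets the 5,000 dollars floor, so this disjunct is met. Met.
  (b) The claim is a tort claim, not a contract claim — that alternative is enough. Met.
  (c) The claim is a tort claim, so this disjunct is met. Met.
  → All conditions met; jurisdiction exists.

Yes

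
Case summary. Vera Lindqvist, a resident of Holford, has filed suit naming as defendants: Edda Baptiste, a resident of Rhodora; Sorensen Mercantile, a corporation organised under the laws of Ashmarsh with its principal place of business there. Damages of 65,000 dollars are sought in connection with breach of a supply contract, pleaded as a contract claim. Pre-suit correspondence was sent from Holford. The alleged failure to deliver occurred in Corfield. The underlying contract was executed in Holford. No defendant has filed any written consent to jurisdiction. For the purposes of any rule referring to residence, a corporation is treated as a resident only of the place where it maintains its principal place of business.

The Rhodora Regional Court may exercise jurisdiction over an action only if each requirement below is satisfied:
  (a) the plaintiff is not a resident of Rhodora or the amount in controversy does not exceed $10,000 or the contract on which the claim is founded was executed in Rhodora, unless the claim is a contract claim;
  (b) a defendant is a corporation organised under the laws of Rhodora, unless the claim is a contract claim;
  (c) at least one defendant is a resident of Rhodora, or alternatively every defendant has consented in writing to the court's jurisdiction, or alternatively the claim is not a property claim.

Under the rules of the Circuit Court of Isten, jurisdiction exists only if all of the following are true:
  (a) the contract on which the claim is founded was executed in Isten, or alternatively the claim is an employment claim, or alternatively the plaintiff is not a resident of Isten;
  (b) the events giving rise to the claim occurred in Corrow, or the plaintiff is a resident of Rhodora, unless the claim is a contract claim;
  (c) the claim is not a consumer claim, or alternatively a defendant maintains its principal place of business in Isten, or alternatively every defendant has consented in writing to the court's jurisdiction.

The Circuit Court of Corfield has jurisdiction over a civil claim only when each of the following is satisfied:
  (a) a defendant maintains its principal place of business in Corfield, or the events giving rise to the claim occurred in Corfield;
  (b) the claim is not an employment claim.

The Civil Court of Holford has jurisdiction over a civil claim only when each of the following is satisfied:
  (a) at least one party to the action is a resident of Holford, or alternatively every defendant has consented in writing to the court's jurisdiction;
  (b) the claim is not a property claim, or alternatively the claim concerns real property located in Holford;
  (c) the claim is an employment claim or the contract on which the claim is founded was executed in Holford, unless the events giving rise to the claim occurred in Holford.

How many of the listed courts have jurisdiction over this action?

The Rhodora Regional Court:
  (a) The plaintiff resides in Holford, which is not Rhodora, so one alternative holds. Satisfied.
  (b) The corporate defendant(s) are organised in Ashmarsh, not Rhodora. However, the claim is a contract claim, so the 'unless' proviso supplies this condition. Satisfied.
  (c) Edda Baptiste resides in Rhodora — that alternative is enough. Satisfied.
  → The court has jurisdiction.
The Circuit Court of Isten:
  (a) The plaintiff resides in Holford, which is not Isten, which satisfies one of the alternatives. Met.
  (b) The operative events occurred in Corfield, not Corrow; the plaintiff resides in Holford, not Rhodora — no alternative holds. But the claim is a contract claim, and the 'unless' clause therefore excuses the requirement. Met.
  (c) The claim is a contract claim, not a consumer claim, so this disjunct is met. Condition met.
  → Jurisdiction lies.
The Circuit Court of Corfield:
  (a) The operative events occurred in Corfield, so this disjunct is met. Satisfied.
  (b) The claim is a contract claim, not an employment claim. Condition met.
  → The court has jurisdiction.
The Civil Court of Holford:
  (a) Vera Lindqvist resides in Holford, which satisfies one of the alternatives. Condition met.
  (b) The claim is a contract claim, not a property claim — that alternative is enough. Satisfied.
  (c) The contract was executed in Holford — that alternative is enough. Satisfied.
  → Every requirement is satisfied — jurisdiction.
Courts with jurisdiction: the Rhodora Regional Court, the Circuit Court of Isten, the Circuit Court of Corfield, the Civil Court of Holford — 4 in total.

4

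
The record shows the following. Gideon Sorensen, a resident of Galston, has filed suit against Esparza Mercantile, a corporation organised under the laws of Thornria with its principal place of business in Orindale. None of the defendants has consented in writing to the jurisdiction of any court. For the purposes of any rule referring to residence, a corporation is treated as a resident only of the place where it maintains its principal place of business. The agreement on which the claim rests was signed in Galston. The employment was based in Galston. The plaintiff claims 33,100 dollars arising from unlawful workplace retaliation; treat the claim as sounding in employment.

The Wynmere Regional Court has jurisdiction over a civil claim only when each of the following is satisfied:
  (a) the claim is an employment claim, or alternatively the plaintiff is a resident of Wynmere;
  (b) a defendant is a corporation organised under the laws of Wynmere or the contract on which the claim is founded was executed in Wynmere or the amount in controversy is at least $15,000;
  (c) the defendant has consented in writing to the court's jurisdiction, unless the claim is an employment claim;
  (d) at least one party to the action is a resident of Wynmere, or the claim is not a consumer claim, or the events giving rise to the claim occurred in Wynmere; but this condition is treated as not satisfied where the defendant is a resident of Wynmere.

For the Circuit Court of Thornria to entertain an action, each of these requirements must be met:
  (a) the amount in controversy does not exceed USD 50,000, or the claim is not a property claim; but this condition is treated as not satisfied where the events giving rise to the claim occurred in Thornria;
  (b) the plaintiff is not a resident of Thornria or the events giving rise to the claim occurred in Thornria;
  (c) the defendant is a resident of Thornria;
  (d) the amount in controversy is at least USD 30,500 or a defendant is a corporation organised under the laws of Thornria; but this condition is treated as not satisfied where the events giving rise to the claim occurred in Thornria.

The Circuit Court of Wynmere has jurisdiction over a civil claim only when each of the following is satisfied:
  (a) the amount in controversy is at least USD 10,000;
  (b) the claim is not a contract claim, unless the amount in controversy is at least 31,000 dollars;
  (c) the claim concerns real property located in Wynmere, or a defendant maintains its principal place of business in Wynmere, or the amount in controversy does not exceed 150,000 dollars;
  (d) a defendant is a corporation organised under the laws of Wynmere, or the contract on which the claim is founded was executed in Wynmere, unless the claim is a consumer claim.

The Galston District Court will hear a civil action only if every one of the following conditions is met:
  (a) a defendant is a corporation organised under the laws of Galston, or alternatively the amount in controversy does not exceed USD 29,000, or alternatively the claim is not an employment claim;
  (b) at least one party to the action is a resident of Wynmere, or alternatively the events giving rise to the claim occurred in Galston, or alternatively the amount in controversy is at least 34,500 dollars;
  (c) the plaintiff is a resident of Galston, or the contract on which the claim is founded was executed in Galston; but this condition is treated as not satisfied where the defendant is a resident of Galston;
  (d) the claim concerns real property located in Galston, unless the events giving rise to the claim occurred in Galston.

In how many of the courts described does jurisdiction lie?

1

The Wynmere Regional Court:
  (a) The claim is an employment claim, which satisfies one of the alternatives. Satisfied.
  (b) The amount in controversy is $33,100, which meets the $15,000 floor — that alternative is enough. Met.
  (c) No such written consent has been filed. The proviso rescues it, though: the claim is an employment claim. Condition met.
  (d) The claim is an employment claim, not a consumer claim — that alternative is enough. And the carve-out is inapplicable — the defendant resides in Orindale, not Wynmere. Condition met.
  → Every requirement is satisfied — jurisdiction.
The Circuit Court of Thornria:
  (a) The amount in controversy is 33,100 dollars, within the 50,000 dollars ceiling, which satisfies one of the alternatives. The carve-out does not apply: the operative events occurred in Galston, not Thornria. Condition met.
  (b) The plaintiff resides in Galston, which is not Thornria, so this disjunct is met. Condition met.
  (c) The defendant resides in Orindale, not Thornria. Not met.
  (d) The amount in controversy is $33,100, which meets the 30,500 dollars floor, so one alternative holds. The exception is not triggered, since the operative events occurred in Galston, not Thornria. Condition met.
  → At least one condition fails; no jurisdiction.
The Circuit Court of Wynmere:
  (a) The amount in controversy is 33,100 dollars, which meets the $10,000 floor. Satisfied.
  (b) The claim is an employment claim, not a contract claim. Condition met.
  (c) The amount in controversy is $33,100, within the 150,000 dollars ceiling, so this disjunct is met. Condition met.
  (d) The corporate defendant(s) are organised in Thornria, not Wynmere; the contract was executed in Galston, not Wynmere — none of the alternatives is met. The proviso offers no rescue either, since the claim is an employment claim, not a consumer claim. Not satisfied.
  → The court lacks jurisdiction.
The Galston District Court:
  (a) The corporate defendant(s) are organised in Thornria, not Galston; the amount in controversy is $33,100, above the USD 29,000 ceiling; the claim is an employment claim — no alternative holds. Condition not met.
  (b) The operative events occurred in Galston, so one alternative holds. Met.
  (c) The plaintiff resides in Galston — that alternative is enough. And the carve-out is inapplicable — the defendant resides in Orindale, not Galston. Met.
  (d) The claim does not concern real property. But the operative events occurred in Galston, and the 'unless' clause therefore excuses the requirement. Condition met.
  → Not every requirement is met — no jurisdiction.
Courts with jurisdiction: the Wynmere Regional Court — 1 in total.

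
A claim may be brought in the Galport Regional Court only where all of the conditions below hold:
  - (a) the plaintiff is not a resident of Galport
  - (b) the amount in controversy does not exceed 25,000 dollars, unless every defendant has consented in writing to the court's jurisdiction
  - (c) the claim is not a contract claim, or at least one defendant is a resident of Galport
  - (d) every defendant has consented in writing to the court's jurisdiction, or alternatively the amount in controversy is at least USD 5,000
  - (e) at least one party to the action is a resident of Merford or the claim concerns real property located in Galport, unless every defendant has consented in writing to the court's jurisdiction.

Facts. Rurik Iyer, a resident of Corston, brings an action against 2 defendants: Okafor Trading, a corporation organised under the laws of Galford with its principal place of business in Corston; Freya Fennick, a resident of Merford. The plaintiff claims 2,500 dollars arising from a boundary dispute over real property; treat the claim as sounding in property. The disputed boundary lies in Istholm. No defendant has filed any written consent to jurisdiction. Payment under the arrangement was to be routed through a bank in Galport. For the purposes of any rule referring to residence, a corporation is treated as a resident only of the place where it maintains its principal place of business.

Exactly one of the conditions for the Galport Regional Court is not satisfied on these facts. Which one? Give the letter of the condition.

(d)

The Galport Regional Court:
  (a) The plaintiff resides in Corston, which is not Galport. Met.
  (b) The amount in controversy is USD 2,500, within the USD 25,000 ceiling. Met.
  (c) The claim is a property claim, not a contract claim, so this disjunct is met. Condition met.
  (d) No such written consent has been filed; the amount in controversy is 2,500 dollars, below the USD 5,000 floor — every alternative fails. Fails.
  (e) Freya Fennick resides in Merford, so one alternative holds. Satisfied.
Only condition (d) fails.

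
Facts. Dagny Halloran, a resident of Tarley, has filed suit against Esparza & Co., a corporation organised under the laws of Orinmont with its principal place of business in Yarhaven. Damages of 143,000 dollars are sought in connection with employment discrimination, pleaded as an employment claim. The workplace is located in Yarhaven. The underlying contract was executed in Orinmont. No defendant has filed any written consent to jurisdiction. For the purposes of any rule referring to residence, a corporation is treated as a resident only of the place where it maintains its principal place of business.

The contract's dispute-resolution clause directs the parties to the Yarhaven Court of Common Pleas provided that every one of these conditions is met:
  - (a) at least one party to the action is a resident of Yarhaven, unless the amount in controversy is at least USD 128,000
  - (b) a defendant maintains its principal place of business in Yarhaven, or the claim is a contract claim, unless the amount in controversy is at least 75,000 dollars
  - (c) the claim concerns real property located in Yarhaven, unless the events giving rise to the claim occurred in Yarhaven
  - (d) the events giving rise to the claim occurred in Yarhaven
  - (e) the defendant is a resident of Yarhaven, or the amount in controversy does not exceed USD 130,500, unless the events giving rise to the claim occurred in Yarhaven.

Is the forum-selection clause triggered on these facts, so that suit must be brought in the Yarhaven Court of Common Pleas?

The Yarhaven Court of Common Pleas:
  (a) Esparza & Co. resides in Yarhaven. Satisfied.
  (b) Esparza & Co. has its principal place of business in Yarhaven — that alternative is enough. Met.
  (c) The claim does not concern real property. However, the operative events occurred in Yarhaven, so the 'unless' proviso supplies this condition. Met.
  (d) The operative events occurred in Yarhaven. Condition met.
  (e) The defendant resides in Yarhaven, so this disjunct is met. Met.
  → The clause applies.

Yes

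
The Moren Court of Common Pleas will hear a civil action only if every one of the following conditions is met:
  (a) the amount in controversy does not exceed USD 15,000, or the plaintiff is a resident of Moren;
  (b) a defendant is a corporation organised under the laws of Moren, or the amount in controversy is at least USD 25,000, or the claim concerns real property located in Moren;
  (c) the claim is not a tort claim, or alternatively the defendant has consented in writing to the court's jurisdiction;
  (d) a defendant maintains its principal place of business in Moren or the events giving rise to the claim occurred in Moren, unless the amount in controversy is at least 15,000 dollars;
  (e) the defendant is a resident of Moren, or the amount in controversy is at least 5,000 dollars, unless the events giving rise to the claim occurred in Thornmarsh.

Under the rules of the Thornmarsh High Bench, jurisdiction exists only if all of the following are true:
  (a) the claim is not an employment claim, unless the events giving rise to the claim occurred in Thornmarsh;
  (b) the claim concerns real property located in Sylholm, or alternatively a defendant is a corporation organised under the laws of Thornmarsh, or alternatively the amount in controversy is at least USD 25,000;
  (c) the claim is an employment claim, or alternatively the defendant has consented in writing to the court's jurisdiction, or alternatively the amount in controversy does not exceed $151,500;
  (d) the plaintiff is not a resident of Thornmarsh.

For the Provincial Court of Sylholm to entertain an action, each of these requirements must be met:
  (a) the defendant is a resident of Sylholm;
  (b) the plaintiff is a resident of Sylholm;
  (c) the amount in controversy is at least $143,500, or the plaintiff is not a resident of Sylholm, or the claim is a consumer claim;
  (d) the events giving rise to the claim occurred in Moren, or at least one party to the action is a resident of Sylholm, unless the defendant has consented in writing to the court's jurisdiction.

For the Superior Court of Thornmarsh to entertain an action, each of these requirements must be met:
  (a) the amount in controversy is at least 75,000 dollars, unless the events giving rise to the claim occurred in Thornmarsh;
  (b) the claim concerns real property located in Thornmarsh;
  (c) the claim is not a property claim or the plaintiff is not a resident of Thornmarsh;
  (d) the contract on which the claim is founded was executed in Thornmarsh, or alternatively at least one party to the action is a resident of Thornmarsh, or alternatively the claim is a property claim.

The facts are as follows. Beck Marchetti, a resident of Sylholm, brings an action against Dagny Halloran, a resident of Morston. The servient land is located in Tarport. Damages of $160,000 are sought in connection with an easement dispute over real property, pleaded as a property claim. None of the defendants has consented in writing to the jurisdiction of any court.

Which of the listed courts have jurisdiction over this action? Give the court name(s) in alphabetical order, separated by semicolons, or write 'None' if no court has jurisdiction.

The Moren Court of Common Pleas:
  (a) The amount in controversy is 160,000 dollars, above the USD 15,000 ceiling; the plaintiff resides in Sylholm, not Moren — none of the alternatives is met. Not satisfied.
  (b) The amount in controversy is 160,000 dollars, which meets the 25,000 dollars floor, which satisfies one of the alternatives. Met.
  (c) The claim is a property claim, not a tort claim, which satisfies one of the alternatives. Satisfied.
  (d) No defendant is a corporation; the operative events occurred in Tarport, not Moren — every alternative fails. However, the amount in controversy is USD 160,000, which meets the USD 15,000 floor, so the 'unless' proviso supplies this condition. Condition met.
  (e) The amount in controversy is USD 160,000, which meets the 5,000 dollars floor, so one alternative holds. Met.
  → Not every requirement is met — no jurisdiction.
The Thornmarsh High Bench:
  (a) The claim is a property claim, not an employment claim. Condition met.
  (b) The amount in controversy is USD 160,000, which meets the 25,000 dollars floor, so this disjunct is met. Condition met.
  (c) The claim is a property claim, not an employment claim; no such written consent has been filed; the amount in controversy is $160,000, above the $151,500 ceiling — no alternative holds. Not met.
  (d) The plaintiff resides in Sylholm, which is not Thornmarsh. Met.
  → At least one condition fails; no jurisdiction.
The Provincial Court of Sylholm:
  (a) The defendant resides in Morston, not Sylholm. Fails.
  (b) The plaintiff resides in Sylholm. Satisfied.
  (c) The amount in controversy is USD 160,000, which meets the USD 143,500 floor, so one alternative holds. Condition met.
  (d) Beck Marchetti resides in Sylholm, so one alternative holds. Condition met.
  → The court lacks jurisdiction.
The Superior Court of Thornmarsh:
  (a) The amount in controversy is $160,000, which meets the USD 75,000 floor. Condition met.
  (b) The property lies in Tarport, not Thornmarsh. Not met.
  (c) The plaintiff resides in Sylholm, which is not Thornmarsh, so one alternative holds. Condition met.
  (d) The claim is a property claim, so one alternative holds. Met.
  → The court lacks jurisdiction.

None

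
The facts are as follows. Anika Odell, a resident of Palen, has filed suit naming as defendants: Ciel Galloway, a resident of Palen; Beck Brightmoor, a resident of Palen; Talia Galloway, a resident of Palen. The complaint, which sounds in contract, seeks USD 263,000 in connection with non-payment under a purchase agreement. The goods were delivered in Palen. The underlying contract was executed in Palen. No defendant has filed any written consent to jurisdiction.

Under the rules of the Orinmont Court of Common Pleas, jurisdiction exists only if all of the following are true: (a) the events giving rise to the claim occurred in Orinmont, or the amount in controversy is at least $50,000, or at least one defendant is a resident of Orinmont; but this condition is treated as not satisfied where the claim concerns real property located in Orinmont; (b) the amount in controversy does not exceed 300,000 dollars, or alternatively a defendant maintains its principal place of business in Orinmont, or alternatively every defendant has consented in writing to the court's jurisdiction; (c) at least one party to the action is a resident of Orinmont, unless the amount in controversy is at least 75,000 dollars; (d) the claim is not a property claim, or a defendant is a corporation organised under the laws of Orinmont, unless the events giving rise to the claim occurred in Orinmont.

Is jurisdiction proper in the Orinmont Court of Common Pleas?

The Orinmont Court of Common Pleas:
  (a) The amount in controversy is $263,000, which meets the USD 50,000 floor, which satisfies one of the alternatives. The carve-out does not apply: the claim does not concern real property. Condition met.
  (b) The amount in controversy is $263,000, within the USD 300,000 ceiling, which satisfies one of the alternatives. Met.
  (c) No party resides in Orinmont. The proviso rescues it, though: the amount in controversy is $263,000, which meets the 75,000 dollars floor. Satisfied.
  (d) The claim is a contract claim, not a property claim, so one alternative holds. Satisfied.
  → Every requirement is satisfied — jurisdiction.

Yes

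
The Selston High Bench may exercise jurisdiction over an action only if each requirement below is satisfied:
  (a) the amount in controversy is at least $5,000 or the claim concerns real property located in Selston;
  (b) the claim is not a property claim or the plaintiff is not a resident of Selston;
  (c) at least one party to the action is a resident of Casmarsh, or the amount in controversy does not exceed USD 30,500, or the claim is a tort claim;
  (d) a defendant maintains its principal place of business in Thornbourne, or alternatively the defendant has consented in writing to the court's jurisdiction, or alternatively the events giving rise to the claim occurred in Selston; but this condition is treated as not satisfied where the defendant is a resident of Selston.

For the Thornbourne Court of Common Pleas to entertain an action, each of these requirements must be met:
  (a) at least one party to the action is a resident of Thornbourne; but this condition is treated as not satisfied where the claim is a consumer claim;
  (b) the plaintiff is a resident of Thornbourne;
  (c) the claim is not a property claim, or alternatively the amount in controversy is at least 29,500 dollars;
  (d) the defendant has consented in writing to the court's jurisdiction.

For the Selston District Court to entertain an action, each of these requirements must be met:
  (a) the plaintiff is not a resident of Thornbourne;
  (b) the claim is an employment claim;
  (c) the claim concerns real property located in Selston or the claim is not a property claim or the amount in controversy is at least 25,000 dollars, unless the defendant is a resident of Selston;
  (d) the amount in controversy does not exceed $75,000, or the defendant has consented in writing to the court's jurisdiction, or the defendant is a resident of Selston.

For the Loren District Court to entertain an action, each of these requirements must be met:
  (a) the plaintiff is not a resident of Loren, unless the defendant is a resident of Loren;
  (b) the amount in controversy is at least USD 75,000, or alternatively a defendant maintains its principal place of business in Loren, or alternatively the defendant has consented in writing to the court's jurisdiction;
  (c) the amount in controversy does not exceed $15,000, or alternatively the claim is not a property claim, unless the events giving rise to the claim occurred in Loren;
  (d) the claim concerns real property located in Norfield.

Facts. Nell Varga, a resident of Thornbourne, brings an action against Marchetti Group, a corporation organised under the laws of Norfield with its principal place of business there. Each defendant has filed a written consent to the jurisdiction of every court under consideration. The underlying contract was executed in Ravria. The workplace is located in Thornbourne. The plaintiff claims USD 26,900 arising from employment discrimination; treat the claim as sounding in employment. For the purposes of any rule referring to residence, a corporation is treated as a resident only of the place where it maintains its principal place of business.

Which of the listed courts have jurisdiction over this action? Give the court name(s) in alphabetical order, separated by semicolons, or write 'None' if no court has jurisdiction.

The Selston High Bench:
  (a) The amount in controversy is USD 26,900, which meets the 5,000 dollars floor, so one alternative holds. Satisfied.
  (b) The claim is an employment claim, not a property claim — that alternative is enough. Satisfied.
  (c) The amount in controversy is $26,900, within the USD 30,500 ceiling, so this disjunct is met. Condition met.
  (d) Every defendant has filed written consent, so one alternative holds. The carve-out does not apply: the defendant resides in Norfield, not Selston. Condition met.
  → Every requirement is satisfied — jurisdiction.
The Thornbourne Court of Common Pleas:
  (a) Nell Varga resides in Thornbourne. And the carve-out is inapplicable — the claim is an employment claim, not a consumer claim. Condition met.
  (b) The plaintiff resides in Thornbourne. Met.
  (c) The claim is an employment claim, not a property claim, so this disjunct is met. Met.
  (d) Every defendant has filed written consent. Satisfied.
  → Jurisdiction lies.
The Selston District Court:
  (a) The plaintiff resides in Thornbourne. Fails.
  (b) The claim is an employment claim. Condition met.
  (c) The claim is an employment claim, not a property claim, so one alternative holds. Met.
  (d) The amount in controversy is USD 26,900, within the $75,000 ceiling — that alternative is enough. Satisfied.
  → No jurisdiction.
The Loren District Court:
  (a) The plaintiff resides in Thornbourne, which is not Loren. Condition met.
  (b) Every defendant has filed written consent, so this disjunct is met. Condition met.
  (c) The claim is an employment claim, not a property claim — that alternative is enough. Satisfied.
  (d) The claim does not concern real property. Fails.
  → At least one condition fails; no jurisdiction.

the Selston High Bench; the Thornbourne Court of Common Pleas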